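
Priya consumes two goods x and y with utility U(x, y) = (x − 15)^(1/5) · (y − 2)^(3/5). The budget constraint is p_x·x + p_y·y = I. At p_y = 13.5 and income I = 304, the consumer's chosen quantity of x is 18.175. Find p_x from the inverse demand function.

p_x = 10

MRS = (1/3)·(y−2)/(x−15). Tangency with p_x/p_y gives y−2 = 3·(p_x/p_y)·(x−15).
Substituting into the budget: x* = 15 + 0.25·(I − 15·p_x − 2·p_y)/p_x, and y* = 2 + 0.75·(…)/p_y.
Set x* = 18.175 in the demand function and solve for p_x: p_x = 10.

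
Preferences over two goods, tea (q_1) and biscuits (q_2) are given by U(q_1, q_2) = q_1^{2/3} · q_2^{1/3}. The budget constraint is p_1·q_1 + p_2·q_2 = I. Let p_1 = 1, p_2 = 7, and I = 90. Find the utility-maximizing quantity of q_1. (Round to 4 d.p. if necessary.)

q_1* = 60

The MRS is 2·q_2/q_1. Set MRS = p_1/p_2.
Rearranging, p_2·q_2 = (1/2)·p_1·q_1. Substituting into the budget gives p_1·q_1·(1 + (1/2)) = I.
Demand: q_1*(p_1,p_2,I) = 2/3·I/p_1 and q_2* = 1/3·I/p_2.
At p_1=1, p_2=7, I=90: q_1* = 2/3·90/1 = 60.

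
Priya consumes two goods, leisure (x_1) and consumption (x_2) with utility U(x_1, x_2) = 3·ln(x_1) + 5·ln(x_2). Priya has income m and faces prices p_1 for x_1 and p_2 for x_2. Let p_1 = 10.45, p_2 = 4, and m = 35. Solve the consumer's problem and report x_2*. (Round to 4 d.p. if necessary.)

x_2* = 5.4688

Tangency: MRS = (3/5)·x_2/x_1 = p_1/p_2.
Rearranging, p_2·x_2 = (5/3)·p_1·x_1. Substituting into the budget gives p_1·x_1·(1 + (5/3)) = m.
Demand: x_1*(p_1,p_2,m) = 0.375·m/p_1 and x_2* = 0.625·m/p_2.
At p_1=10.45, p_2=4, m=35: x_2* = 0.625·35/4 = 5.4688.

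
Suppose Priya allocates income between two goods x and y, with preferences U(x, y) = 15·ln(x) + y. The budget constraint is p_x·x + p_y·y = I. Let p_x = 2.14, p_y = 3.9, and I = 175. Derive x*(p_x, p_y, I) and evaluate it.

Set MRS = p_x/p_y: (15/x)/1 = p_x/p_y.
So x*(p_x,p_y) = 15·p_y/p_x, independent of income; and y* = (I − 15·p_y)/p_y.
At the given prices: x* = 15·3.9/2.14 = 27.3364.

x* = 27.3364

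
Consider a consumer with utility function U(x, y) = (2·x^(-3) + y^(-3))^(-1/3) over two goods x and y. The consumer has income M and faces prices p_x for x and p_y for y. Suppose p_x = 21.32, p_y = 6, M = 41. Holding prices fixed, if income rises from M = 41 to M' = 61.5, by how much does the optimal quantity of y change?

From the CES first-order condition, 2·(y/x)^(4) = p_x/p_y.
Hence y/x = ((1/2)·p_x/p_y)^(1/(4)), i.e. raised to the 0.25 power.
Substitute y = (y/x)·x into the budget: x* = M/(p_x + p_y·(y/x)).
Numerically y/x = 1.15452, so x* = 41/(21.32 + 6·1.15452) = 1.4515 and y* = 1.15452·1.4515 = 1.6758.
At M' = 61.5: y* = 2.5136. Change: 2.5136 − 1.6758 = 0.8379.

Δy* = 0.8379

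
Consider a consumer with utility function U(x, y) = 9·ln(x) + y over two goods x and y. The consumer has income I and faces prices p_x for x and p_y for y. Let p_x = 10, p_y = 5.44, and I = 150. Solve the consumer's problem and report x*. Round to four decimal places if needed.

MU_x = 9/x, MU_y = 1. Tangency: 9/x = p_x/p_y.
So x*(p_x,p_y) = 9·p_y/p_x, independent of income; and y* = (I − 9·p_y)/p_y.
At the given prices: x* = 9·5.44/10 = 4.896.

x* = 4.896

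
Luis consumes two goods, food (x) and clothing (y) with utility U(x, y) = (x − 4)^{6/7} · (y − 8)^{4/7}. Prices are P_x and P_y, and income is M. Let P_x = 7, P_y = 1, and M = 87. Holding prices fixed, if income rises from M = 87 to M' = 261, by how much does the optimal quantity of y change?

Δy* = 69.6

MRS = (3/2)·(y−8)/(x−4). Tangency with P_x/P_y gives y−8 = (2/3)·(P_x/P_y)·(x−4).
Substituting into the budget: x* = 4 + 0.6·(M − 4·P_x − 8·P_y)/P_x, and y* = 8 + 0.4·(…)/P_y.
Discretionary income = 87 − 4·7 − 8·1 = 51; y* = 8 + 0.4·51/1 = 28.4.
At M' = 261: y* = 98. Change: 98 − 28.4 = 69.6.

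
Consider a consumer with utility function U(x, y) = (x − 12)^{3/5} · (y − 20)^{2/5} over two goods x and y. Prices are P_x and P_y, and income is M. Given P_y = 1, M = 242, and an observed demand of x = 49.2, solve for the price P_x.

Let x' = x−12, y' = y−20. MRS = (3/2)·y'/x' = P_x/P_y.
Substituting into the budget: x* = 12 + 0.6·(M − 12·P_x − 20·P_y)/P_x, and y* = 20 + 0.4·(…)/P_y.
Set x* = 49.2 in the demand function and solve for P_x: P_x = 3.

P_x = 3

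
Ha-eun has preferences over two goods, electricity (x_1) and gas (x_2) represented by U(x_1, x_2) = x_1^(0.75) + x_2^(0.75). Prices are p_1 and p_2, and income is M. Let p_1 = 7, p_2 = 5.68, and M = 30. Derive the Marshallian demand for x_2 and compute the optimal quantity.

From the CES first-order condition, (x_2/x_1)^(0.25) = p_1/p_2.
Solve for the ratio: x_2/x_1 = [p_1/p_2]^(4).
Substitute x_2 = (x_2/x_1)·x_1 into the budget: x_1* = M/(p_1 + p_2·(x_2/x_1)).
Numerically x_2/x_1 = 2.306741, so x_1* = 30/(7 + 5.68·2.306741) = 1.4924 and x_2* = 2.306741·1.4924 = 3.4425.

x_2* = 3.4425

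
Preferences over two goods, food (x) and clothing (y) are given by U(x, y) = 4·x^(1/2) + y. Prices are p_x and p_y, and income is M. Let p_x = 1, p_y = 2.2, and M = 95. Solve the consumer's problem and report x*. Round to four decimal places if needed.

Utility is quasi-linear in y; the FOC for x is 2/√x = p_x/p_y.
Thus x* = (2·p_y/p_x)² — independent of M — with the rest of income spent on y.
Plugging in: x* = (2·2.2/1)² = 19.36.

x* = 19.36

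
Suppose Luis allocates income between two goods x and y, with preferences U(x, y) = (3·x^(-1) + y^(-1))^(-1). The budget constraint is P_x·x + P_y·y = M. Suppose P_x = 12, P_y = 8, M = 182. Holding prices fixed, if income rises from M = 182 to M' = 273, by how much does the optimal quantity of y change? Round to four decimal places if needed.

Δy* = 3.6443

Substitute y = (y/x)·x into the budget: x* = M/(P_x + P_y·(y/x)).
Numerically y/x = 0.707107, so x* = 182/(12 + 8·0.707107) = 10.3076 and y* = 0.707107·10.3076 = 7.2886.
At M' = 273: y* = 10.9329. Change: 10.9329 − 7.2886 = 3.6443.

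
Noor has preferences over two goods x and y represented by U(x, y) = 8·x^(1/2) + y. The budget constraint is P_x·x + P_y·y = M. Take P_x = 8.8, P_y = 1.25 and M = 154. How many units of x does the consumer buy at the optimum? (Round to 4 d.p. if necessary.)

Thus x* = (4·P_y/P_x)² — independent of M — with the rest of income spent on y.
Plugging in: x* = (4·1.25/8.8)² = 0.3228.

x* = 0.3228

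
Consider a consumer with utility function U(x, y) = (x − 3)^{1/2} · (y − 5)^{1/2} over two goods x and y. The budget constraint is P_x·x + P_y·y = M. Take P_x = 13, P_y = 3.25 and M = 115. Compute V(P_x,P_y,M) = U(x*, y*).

Discretionary income = 115 − 3·13 − 5·3.25 = 59.75; x* = 3 + 0.5·59.75/13 = 5.2981; y* = 5 + 0.5·59.75/3.25 = 14.1923.
Utility at the optimum: U(5.2981, 14.1923) = 4.5962.

V = 4.5962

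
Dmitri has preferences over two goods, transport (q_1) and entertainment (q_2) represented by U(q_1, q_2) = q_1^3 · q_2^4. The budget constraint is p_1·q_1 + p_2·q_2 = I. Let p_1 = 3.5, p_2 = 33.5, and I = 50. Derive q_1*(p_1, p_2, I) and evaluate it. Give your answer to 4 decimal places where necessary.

q_1* = 6.1224

Tangency: MRS = (3/4)·q_2/q_1 = p_1/p_2.
Rearranging, p_2·q_2 = (4/3)·p_1·q_1. Substituting into the budget gives p_1·q_1·(1 + (4/3)) = I.
Demand: q_1*(p_1,p_2,I) = 3/7·I/p_1 and q_2* = 4/7·I/p_2.
At p_1=3.5, p_2=33.5, I=50: q_1* = 3/7·50/3.5 = 6.1224.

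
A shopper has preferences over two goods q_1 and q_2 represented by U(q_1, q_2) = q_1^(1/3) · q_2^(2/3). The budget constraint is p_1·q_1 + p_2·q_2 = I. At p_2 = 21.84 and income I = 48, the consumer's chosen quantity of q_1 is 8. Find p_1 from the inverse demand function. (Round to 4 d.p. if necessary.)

p_1 = 2

MU_q_1/MU_q_2 = (1/3·q_2)/(2/3·q_1); tangency sets this equal to p_1/p_2.
Rearranging, p_2·q_2 = 2·p_1·q_1. Substituting into the budget gives p_1·q_1·(1 + 2) = I.
Demand: q_1*(p_1,p_2,I) = 1/3·I/p_1 and q_2* = 2/3·I/p_2.
Set q_1* = 8 in the demand function and solve for p_1: p_1 = 2.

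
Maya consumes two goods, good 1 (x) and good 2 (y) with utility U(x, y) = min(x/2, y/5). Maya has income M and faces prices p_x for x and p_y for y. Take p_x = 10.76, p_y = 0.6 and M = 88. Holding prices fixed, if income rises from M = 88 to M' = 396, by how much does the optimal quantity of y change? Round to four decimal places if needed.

Leontief preferences: the optimum is at the kink where x/2 = y/5, i.e. y = (5/2)·x.
Budget: p_x·x + p_y·(5/2)·x = M, so (2·p_x + 5·p_y)·x = 2·M.
Demand: x*(p_x,p_y,M) = 2·M/(2·p_x + 5·p_y), y* = 5·M/(2·p_x + 5·p_y).
Here 2·10.76 + 5·0.6 = 24.52, giving y* = 17.9445.
At M' = 396: y* = 80.7504. Change: 80.7504 − 17.9445 = 62.8059.

Δy* = 62.8059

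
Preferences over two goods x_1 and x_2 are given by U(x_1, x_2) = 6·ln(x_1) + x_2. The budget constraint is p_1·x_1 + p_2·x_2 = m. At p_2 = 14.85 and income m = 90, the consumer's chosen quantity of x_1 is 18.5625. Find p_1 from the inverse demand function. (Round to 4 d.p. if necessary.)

MU_x_1 = 6/x_1, MU_x_2 = 1. Tangency: 6/x_1 = p_1/p_2.
So x_1*(p_1,p_2) = 6·p_2/p_1, independent of income; and x_2* = (m − 6·p_2)/p_2.
Set x_1* = 18.5625 in the demand function and solve for p_1: p_1 = 4.8.

p_1 = 4.8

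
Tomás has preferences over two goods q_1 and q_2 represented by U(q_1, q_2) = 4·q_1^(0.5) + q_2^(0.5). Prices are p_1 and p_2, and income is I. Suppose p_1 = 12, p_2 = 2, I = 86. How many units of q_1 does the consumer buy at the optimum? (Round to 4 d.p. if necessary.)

With the ratio pinned down, the budget gives q_1* = I/(p_1 + p_2·(q_2/q_1)) and q_2* = (q_2/q_1)·q_1*.
Numerically q_2/q_1 = 2.25, so q_1* = 86/(12 + 2·2.25) = 5.2121.

q_1* = 5.2121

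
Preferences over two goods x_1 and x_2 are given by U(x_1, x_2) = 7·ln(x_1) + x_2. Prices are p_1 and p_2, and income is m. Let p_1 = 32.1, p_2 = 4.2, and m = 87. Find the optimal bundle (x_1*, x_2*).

Set MRS = p_1/p_2: (7/x_1)/1 = p_1/p_2.
So x_1*(p_1,p_2) = 7·p_2/p_1, independent of income; and x_2* = (m − 7·p_2)/p_2.
At the given prices: x_1* = 7·4.2/32.1 = 0.9159, and x_2* = 13.7143.

x_1* = 0.9159, x_2* = 13.7143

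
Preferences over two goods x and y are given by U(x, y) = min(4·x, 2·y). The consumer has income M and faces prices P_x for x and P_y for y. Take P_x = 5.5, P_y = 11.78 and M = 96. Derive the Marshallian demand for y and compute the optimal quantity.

With perfect complements, no substitution: consume in ratio x:y = 2:4.
Budget: P_x·x + P_y·2·x = M, so (2·P_x + 4·P_y)·x = 2·M.
Demand: x*(P_x,P_y,M) = 2·M/(2·P_x + 4·P_y), y* = 4·M/(2·P_x + 4·P_y).
Here 2·5.5 + 4·11.78 = 58.12, giving y* = 6.607.

y* = 6.607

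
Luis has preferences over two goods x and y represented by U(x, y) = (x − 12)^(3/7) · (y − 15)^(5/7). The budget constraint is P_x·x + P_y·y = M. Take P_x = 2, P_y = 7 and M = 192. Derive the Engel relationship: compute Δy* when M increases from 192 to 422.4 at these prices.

Δy* = 20.5714

After buying the subsistence bundle (12, 15), a share 0.375 of the remaining income goes to x: x* = 12 + 0.375·(M − 12P_x − 15P_y)/P_x.
Discretionary income = 192 − 12·2 − 15·7 = 63; y* = 15 + 0.625·63/7 = 20.625.
At M' = 422.4: y* = 41.1964. Change: 41.1964 − 20.625 = 20.5714.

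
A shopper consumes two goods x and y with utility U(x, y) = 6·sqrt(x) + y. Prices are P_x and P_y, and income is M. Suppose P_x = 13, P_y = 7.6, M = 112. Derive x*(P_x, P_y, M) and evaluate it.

Utility is quasi-linear in y; the FOC for x is 3/√x = P_x/P_y.
Thus x* = (3·P_y/P_x)² — independent of M — with the rest of income spent on y.
Plugging in: x* = (3·7.6/13)² = 3.076.

x* = 3.076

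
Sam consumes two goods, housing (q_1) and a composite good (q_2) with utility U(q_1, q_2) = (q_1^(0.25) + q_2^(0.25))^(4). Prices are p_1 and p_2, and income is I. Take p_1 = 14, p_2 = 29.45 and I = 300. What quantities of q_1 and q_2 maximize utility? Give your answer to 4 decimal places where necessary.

q_1* = 12.0355, q_2* = 4.4653

MRS = MU_q_1/MU_q_2 = (q_2/q_1)^(0.75). Set equal to p_1/p_2.
Solve for the ratio: q_2/q_1 = [p_1/p_2]^(4/3).
Substitute q_2 = (q_2/q_1)·q_1 into the budget: q_1* = I/(p_1 + p_2·(q_2/q_1)).
Numerically q_2/q_1 = 0.371014, so q_1* = 300/(14 + 29.45·0.371014) = 12.0355 and q_2* = 0.371014·12.0355 = 4.4653.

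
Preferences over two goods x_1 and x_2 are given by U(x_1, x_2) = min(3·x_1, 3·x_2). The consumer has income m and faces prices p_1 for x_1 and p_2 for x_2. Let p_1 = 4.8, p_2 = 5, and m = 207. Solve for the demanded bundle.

x_1* = 21.1224, x_2* = 21.1224

Leontief preferences: the optimum is at the kink where x_1/3 = x_2/3, i.e. x_2 = x_1.
Budget: p_1·x_1 + p_2·x_1 = m, so (3·p_1 + 3·p_2)·x_1 = 3·m.
Demand: x_1*(p_1,p_2,m) = 3·m/(3·p_1 + 3·p_2), x_2* = 3·m/(3·p_1 + 3·p_2).
Here 3·4.8 + 3·5 = 29.4, giving x_1* = 21.1224 and x_2* = 21.1224.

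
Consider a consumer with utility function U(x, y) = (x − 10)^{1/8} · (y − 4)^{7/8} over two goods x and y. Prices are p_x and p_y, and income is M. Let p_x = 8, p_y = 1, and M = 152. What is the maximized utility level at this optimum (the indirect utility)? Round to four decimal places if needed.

V = 35.9744

Let x' = x−10, y' = y−4. MRS = (1/7)·y'/x' = p_x/p_y.
After buying the subsistence bundle (10, 4), a share 0.125 of the remaining income goes to x: x* = 10 + 0.125·(M − 10p_x − 4p_y)/p_x.
Discretionary income = 152 − 10·8 − 4·1 = 68; x* = 10 + 0.125·68/8 = 11.0625; y* = 4 + 0.875·68/1 = 63.5.
Utility at the optimum: U(11.0625, 63.5) = 35.9744.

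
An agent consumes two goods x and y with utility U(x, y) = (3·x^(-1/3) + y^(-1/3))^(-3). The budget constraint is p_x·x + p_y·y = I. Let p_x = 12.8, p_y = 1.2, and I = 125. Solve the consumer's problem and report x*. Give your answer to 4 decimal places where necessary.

MRS = MU_x/MU_y = 3·(y/x)^(4/3). Set equal to p_x/p_y.
Solve for the ratio: y/x = [(1/3)·p_x/p_y]^(0.75).
With the ratio pinned down, the budget gives x* = I/(p_x + p_y·(y/x)) and y* = (y/x)·x*.
Numerically y/x = 2.589289, so x* = 125/(12.8 + 1.2·2.589289) = 7.8581.

x* = 7.8581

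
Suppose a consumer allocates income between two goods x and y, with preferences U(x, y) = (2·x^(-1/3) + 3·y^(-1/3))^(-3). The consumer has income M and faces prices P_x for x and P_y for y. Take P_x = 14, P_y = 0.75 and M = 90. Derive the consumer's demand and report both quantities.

With the ratio pinned down, the budget gives x* = M/(P_x + P_y·(y/x)) and y* = (y/x)·x*.
Numerically y/x = 12.172184, so x* = 90/(14 + 0.75·12.172184) = 3.8912 and y* = 12.172184·3.8912 = 47.3643.

x* = 3.8912, y* = 47.3643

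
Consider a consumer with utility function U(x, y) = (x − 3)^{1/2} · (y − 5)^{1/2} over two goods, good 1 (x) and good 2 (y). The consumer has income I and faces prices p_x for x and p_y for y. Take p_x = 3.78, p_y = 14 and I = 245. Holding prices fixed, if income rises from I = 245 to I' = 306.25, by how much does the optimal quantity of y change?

Δy* = 2.1875

MRS = (y−5)/(x−3). Tangency with p_x/p_y gives y−5 = (p_x/p_y)·(x−3).
After buying the subsistence bundle (3, 5), a share 0.5 of the remaining income goes to x: x* = 3 + 0.5·(I − 3p_x − 5p_y)/p_x.
Discretionary income = 245 − 3·3.78 − 5·14 = 163.66; y* = 5 + 0.5·163.66/14 = 10.845.
At I' = 306.25: y* = 13.0325. Change: 13.0325 − 10.845 = 2.1875.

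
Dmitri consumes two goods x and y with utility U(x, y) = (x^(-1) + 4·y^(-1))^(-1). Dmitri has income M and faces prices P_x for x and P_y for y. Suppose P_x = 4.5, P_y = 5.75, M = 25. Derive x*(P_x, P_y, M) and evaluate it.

x* = 1.7038

MRS = MU_x/MU_y = (1/4)·(y/x)^(2). Set equal to P_x/P_y.
Solve for the ratio: y/x = [4·P_x/P_y]^(0.5).
With the ratio pinned down, the budget gives x* = M/(P_x + P_y·(y/x)) and y* = (y/x)·x*.
Numerically y/x = 1.769303, so x* = 25/(4.5 + 5.75·1.769303) = 1.7038.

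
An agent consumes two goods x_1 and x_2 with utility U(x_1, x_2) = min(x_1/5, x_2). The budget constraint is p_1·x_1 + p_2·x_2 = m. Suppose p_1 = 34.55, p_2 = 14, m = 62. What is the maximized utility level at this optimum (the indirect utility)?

V = 0.332

Leontief preferences: the optimum is at the kink where x_1/5 = x_2/1, i.e. x_2 = (1/5)·x_1.
Budget: p_1·x_1 + p_2·(1/5)·x_1 = m, so (5·p_1 + p_2)·x_1 = 5·m.
Demand: x_1*(p_1,p_2,m) = 5·m/(5·p_1 + p_2), x_2* = m/(5·p_1 + p_2).
Here 5·34.55 + 14 = 186.75, giving x_1* = 1.66 and x_2* = 0.332.
Utility at the optimum: U(1.66, 0.332) = 0.332.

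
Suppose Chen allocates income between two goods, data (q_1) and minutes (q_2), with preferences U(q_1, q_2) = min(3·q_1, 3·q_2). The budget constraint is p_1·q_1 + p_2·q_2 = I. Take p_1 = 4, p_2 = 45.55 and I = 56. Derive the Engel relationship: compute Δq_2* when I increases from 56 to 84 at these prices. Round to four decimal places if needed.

Δq_2* = 0.5651

With perfect complements, no substitution: consume in ratio q_1:q_2 = 3:3.
Budget: p_1·q_1 + p_2·q_1 = I, so (3·p_1 + 3·p_2)·q_1 = 3·I.
Demand: q_1*(p_1,p_2,I) = 3·I/(3·p_1 + 3·p_2), q_2* = 3·I/(3·p_1 + 3·p_2).
Here 3·4 + 3·45.55 = 148.65, giving q_2* = 1.1302.
At I' = 84: q_2* = 1.6953. Change: 1.6953 − 1.1302 = 0.5651.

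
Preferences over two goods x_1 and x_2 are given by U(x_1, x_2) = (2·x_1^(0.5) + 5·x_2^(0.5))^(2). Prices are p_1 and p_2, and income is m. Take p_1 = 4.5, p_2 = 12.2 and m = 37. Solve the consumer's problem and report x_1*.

x_1* = 2.4876

From the CES first-order condition, (2/5)·(x_2/x_1)^(0.5) = p_1/p_2.
Solve for the ratio: x_2/x_1 = [(5/2)·p_1/p_2]^(2).
Substitute x_2 = (x_2/x_1)·x_1 into the budget: x_1* = m/(p_1 + p_2·(x_2/x_1)).
Numerically x_2/x_1 = 0.850326, so x_1* = 37/(4.5 + 12.2·0.850326) = 2.4876.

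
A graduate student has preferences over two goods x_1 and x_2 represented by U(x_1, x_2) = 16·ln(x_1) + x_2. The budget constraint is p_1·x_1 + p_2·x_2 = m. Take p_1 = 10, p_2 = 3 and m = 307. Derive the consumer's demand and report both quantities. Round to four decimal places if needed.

x_1* = 4.8, x_2* = 86.3333

Set MRS = p_1/p_2: (16/x_1)/1 = p_1/p_2.
So x_1*(p_1,p_2) = 16·p_2/p_1, independent of income; and x_2* = (m − 16·p_2)/p_2.
At the given prices: x_1* = 16·3/10 = 4.8, and x_2* = 86.3333.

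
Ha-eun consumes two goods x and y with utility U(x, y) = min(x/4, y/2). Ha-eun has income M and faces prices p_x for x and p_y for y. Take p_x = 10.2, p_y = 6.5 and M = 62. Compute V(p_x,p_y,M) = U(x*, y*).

With perfect complements, no substitution: consume in ratio x:y = 4:2.
Budget: p_x·x + p_y·(1/2)·x = M, so (4·p_x + 2·p_y)·x = 4·M.
Demand: x*(p_x,p_y,M) = 4·M/(4·p_x + 2·p_y), y* = 2·M/(4·p_x + 2·p_y).
Here 4·10.2 + 2·6.5 = 53.8, giving x* = 4.6097 and y* = 2.3048.
Utility at the optimum: U(4.6097, 2.3048) = 1.1524.

V = 1.1524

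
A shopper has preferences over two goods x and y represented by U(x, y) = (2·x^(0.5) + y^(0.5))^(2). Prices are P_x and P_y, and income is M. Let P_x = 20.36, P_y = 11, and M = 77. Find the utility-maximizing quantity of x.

x* = 2.5855

MRS = MU_x/MU_y = 2·(y/x)^(0.5). Set equal to P_x/P_y.
Hence y/x = ((1/2)·P_x/P_y)^(1/(0.5)), i.e. raised to the 2 power.
Substitute y = (y/x)·x into the budget: x* = M/(P_x + P_y·(y/x)).
Numerically y/x = 0.856466, so x* = 77/(20.36 + 11·0.856466) = 2.5855.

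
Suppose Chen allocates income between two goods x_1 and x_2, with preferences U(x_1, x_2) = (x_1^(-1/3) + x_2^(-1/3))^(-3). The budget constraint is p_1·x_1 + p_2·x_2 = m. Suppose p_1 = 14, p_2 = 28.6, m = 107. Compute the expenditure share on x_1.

share on x_1 = 0.4555

MRS = MU_x_1/MU_x_2 = (x_2/x_1)^(4/3). Set equal to p_1/p_2.
Hence x_2/x_1 = (p_1/p_2)^(1/(4/3)), i.e. raised to the 0.75 power.
Substitute x_2 = (x_2/x_1)·x_1 into the budget: x_1* = m/(p_1 + p_2·(x_2/x_1)).
Numerically x_2/x_1 = 0.585223, so x_1* = 107/(14 + 28.6·0.585223) = 3.4811 and x_2* = 0.585223·3.4811 = 2.0372.
Expenditure on x_1: 14·3.4811 = 48.7354; share = 0.4555.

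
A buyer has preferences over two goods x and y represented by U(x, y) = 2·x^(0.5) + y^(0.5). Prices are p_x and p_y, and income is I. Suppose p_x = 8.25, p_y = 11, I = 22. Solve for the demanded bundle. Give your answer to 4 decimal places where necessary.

MRS = MU_x/MU_y = 2·(y/x)^(0.5). Set equal to p_x/p_y.
Solve for the ratio: y/x = [(1/2)·p_x/p_y]^(2).
Substitute y = (y/x)·x into the budget: x* = I/(p_x + p_y·(y/x)).
Numerically y/x = 0.140625, so x* = 22/(8.25 + 11·0.140625) = 2.2456 and y* = 0.140625·2.2456 = 0.3158.

x* = 2.2456, y* = 0.3158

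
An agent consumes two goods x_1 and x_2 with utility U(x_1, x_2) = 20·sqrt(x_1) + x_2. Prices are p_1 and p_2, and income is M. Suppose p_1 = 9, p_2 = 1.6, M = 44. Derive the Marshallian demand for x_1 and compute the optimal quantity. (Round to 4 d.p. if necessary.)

Set MRS = p_1/p_2: 10·x_1^(−1/2) = p_1/p_2.
Thus x_1* = (10·p_2/p_1)² — independent of M — with the rest of income spent on x_2.
Plugging in: x_1* = (10·1.6/9)² = 3.1605.

x_1* = 3.1605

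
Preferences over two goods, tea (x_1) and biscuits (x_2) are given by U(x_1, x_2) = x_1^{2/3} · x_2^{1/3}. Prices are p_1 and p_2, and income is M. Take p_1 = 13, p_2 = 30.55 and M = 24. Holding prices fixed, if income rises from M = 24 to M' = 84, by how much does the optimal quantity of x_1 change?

At p_1=13, p_2=30.55, M=24: x_1* = 2/3·24/13 = 1.2308.
At M' = 84: x_1* = 4.3077. Change: 4.3077 − 1.2308 = 3.0769.

Δx_1* = 3.0769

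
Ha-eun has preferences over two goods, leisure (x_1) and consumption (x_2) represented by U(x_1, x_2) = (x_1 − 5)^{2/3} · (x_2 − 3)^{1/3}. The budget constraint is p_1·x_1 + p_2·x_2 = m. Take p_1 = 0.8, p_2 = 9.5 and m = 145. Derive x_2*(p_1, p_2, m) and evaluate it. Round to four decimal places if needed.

x_2* = 6.9474

This is Cobb-Douglas in (x_1−5, x_2−3): tangency gives 2/3·p_2·(x_2−3) = 1/3·p_1·(x_1−5).
Substituting into the budget: x_1* = 5 + 2/3·(m − 5·p_1 − 3·p_2)/p_1, and x_2* = 3 + 1/3·(…)/p_2.
Discretionary income = 145 − 5·0.8 − 3·9.5 = 112.5; x_2* = 3 + 1/3·112.5/9.5 = 6.9474.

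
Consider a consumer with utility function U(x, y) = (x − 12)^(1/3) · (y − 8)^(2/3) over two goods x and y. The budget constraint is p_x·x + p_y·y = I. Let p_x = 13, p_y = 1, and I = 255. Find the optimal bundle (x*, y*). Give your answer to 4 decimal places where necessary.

x* = 14.3333, y* = 68.6667

Discretionary income = 255 − 12·13 − 8·1 = 91; x* = 12 + 1/3·91/13 = 14.3333; y* = 8 + 2/3·91/1 = 68.6667.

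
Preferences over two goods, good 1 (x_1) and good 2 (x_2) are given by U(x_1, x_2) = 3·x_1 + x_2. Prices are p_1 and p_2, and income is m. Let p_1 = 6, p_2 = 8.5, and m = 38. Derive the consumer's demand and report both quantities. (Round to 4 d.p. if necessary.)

x_1* = 6.3333, x_2* = 0

Numerically: x_1* = 6.3333, x_2* = 0.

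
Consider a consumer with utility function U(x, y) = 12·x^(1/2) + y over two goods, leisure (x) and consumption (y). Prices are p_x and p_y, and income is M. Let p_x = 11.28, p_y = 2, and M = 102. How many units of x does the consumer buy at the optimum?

Solve: √x = 6·p_y/p_x, so x*(p_x,p_y) = (6·p_y/p_x)², and y* = (M − p_x·x*)/p_y.
Plugging in: x* = (6·2/11.28)² = 1.1317.

x* = 1.1317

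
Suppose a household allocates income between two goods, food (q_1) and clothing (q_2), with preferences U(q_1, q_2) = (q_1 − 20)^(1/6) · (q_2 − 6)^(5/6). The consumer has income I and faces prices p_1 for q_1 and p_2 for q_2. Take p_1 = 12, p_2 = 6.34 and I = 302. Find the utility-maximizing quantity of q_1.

q_1* = 20.3328

This is Cobb-Douglas in (q_1−20, q_2−6): tangency gives 1/6·p_2·(q_2−6) = 5/6·p_1·(q_1−20).
Substituting into the budget: q_1* = 20 + 1/6·(I − 20·p_1 − 6·p_2)/p_1, and q_2* = 6 + 5/6·(…)/p_2.
Discretionary income = 302 − 20·12 − 6·6.34 = 23.96; q_1* = 20 + 1/6·23.96/12 = 20.3328.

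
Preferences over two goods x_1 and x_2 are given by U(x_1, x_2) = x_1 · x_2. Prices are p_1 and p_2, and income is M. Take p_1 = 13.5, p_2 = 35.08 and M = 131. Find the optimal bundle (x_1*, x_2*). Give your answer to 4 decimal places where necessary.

Tangency: MRS = x_2/x_1 = p_1/p_2.
Rearranging, p_2·x_2 = p_1·x_1. Substituting into the budget gives p_1·x_1·(1 + 1) = M.
Demand: x_1*(p_1,p_2,M) = 0.5·M/p_1 and x_2* = 0.5·M/p_2.
At p_1=13.5, p_2=35.08, M=131: x_1* = 0.5·131/13.5 = 4.8519, x_2* = 1.8672.

x_1* = 4.8519, x_2* = 1.8672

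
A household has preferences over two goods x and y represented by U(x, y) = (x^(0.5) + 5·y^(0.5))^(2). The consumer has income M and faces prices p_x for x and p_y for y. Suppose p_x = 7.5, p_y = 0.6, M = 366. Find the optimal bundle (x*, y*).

x* = 0.1557, y* = 608.0542

MU_x ∝ x^(-0.5), MU_y ∝ 5·y^(-0.5), so MRS = (1/5)·(y/x)^(0.5) = p_x/p_y.
Solve for the ratio: y/x = [5·p_x/p_y]^(2).
With the ratio pinned down, the budget gives x* = M/(p_x + p_y·(y/x)) and y* = (y/x)·x*.
Numerically y/x = 3906.25, so x* = 366/(7.5 + 0.6·3906.25) = 0.1557 and y* = 3906.25·0.1557 = 608.0542.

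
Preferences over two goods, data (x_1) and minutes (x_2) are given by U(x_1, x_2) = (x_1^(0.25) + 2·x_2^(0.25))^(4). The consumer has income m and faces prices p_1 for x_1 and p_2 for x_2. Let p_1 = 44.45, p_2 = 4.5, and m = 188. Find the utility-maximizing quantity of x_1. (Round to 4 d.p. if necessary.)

x_1* = 0.6602

MRS = MU_x_1/MU_x_2 = (1/2)·(x_2/x_1)^(0.75). Set equal to p_1/p_2.
Solve for the ratio: x_2/x_1 = [2·p_1/p_2]^(4/3).
Substitute x_2 = (x_2/x_1)·x_1 into the budget: x_1* = m/(p_1 + p_2·(x_2/x_1)).
Numerically x_2/x_1 = 53.40546, so x_1* = 188/(44.45 + 4.5·53.40546) = 0.6602.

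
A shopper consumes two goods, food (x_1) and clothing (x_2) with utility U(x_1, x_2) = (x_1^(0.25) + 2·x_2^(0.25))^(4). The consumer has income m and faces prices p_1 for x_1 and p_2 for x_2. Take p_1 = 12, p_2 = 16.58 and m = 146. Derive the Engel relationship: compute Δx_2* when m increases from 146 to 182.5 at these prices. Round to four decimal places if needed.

MU_x_1 ∝ x_1^(-0.75), MU_x_2 ∝ 2·x_2^(-0.75), so MRS = (1/2)·(x_2/x_1)^(0.75) = p_1/p_2.
Hence x_2/x_1 = (2·p_1/p_2)^(1/(0.75)), i.e. raised to the 4/3 power.
Substitute x_2 = (x_2/x_1)·x_1 into the budget: x_1* = m/(p_1 + p_2·(x_2/x_1)).
Numerically x_2/x_1 = 1.637453, so x_1* = 146/(12 + 16.58·1.637453) = 3.7293 and x_2* = 1.637453·3.7293 = 6.1066.
At m' = 182.5: x_2* = 7.6333. Change: 7.6333 − 6.1066 = 1.5267.

Δx_2* = 1.5267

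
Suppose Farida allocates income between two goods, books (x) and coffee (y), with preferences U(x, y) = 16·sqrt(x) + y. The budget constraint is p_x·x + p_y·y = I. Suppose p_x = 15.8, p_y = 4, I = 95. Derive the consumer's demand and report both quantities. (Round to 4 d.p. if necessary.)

x* = 4.1019, y* = 7.5475

Set MRS = p_x/p_y: 8·x^(−1/2) = p_x/p_y.
Solve: √x = 8·p_y/p_x, so x*(p_x,p_y) = (8·p_y/p_x)², and y* = (I − p_x·x*)/p_y.
Plugging in: x* = (8·4/15.8)² = 4.1019, y* = 7.5475.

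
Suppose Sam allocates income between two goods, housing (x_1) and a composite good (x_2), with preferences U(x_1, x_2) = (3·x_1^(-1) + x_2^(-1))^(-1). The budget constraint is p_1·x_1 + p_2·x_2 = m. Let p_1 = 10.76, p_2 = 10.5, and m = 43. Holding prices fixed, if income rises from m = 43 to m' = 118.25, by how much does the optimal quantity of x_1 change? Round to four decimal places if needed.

Δx_1* = 4.4535

Numerically x_2/x_1 = 0.584455, so x_1* = 43/(10.76 + 10.5·0.584455) = 2.5449.
At m' = 118.25: x_1* = 6.9984. Change: 6.9984 − 2.5449 = 4.4535.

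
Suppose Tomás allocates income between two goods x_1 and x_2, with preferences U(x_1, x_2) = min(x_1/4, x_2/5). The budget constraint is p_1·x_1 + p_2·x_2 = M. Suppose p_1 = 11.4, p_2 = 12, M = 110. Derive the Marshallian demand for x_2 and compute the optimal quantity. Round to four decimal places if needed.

x_2* = 5.2083

With perfect complements, no substitution: consume in ratio x_1:x_2 = 4:5.
Budget: p_1·x_1 + p_2·(5/4)·x_1 = M, so (4·p_1 + 5·p_2)·x_1 = 4·M.
Demand: x_1*(p_1,p_2,M) = 4·M/(4·p_1 + 5·p_2), x_2* = 5·M/(4·p_1 + 5·p_2).
Here 4·11.4 + 5·12 = 105.6, giving x_2* = 5.2083.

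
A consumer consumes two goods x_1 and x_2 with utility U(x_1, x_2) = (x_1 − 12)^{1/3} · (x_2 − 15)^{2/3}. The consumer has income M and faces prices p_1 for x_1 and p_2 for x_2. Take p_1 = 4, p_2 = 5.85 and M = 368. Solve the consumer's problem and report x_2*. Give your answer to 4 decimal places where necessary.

x_2* = 41.4672

Let x_1' = x_1−12, x_2' = x_2−15. MRS = (1/2)·x_2'/x_1' = p_1/p_2.
Substituting into the budget: x_1* = 12 + 1/3·(M − 12·p_1 − 15·p_2)/p_1, and x_2* = 15 + 2/3·(…)/p_2.
Discretionary income = 368 − 12·4 − 15·5.85 = 232.25; x_2* = 15 + 2/3·232.25/5.85 = 41.4672.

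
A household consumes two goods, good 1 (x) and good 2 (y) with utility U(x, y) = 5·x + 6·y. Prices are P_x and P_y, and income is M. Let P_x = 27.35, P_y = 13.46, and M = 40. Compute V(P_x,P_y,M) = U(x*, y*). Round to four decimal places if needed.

Linear utility — the consumer picks whichever good has higher MU/price: 5/27.35 = 0.1828 vs 6/13.46 = 0.4458.
y gives more utility per dollar, so spend all income on y: y* = M/P_y, x* = 0.
Numerically: x* = 0, y* = 2.9718.
Utility at the optimum: U(0, 2.9718) = 17.8306.

V = 17.8306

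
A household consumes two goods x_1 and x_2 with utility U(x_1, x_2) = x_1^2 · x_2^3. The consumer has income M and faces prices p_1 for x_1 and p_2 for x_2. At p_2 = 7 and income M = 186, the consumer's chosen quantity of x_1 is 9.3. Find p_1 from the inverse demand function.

The MRS is (2/3)·x_2/x_1. Set MRS = p_1/p_2.
Rearranging, p_2·x_2 = (3/2)·p_1·x_1. Substituting into the budget gives p_1·x_1·(1 + (3/2)) = M.
Demand: x_1*(p_1,p_2,M) = 0.4·M/p_1 and x_2* = 0.6·M/p_2.
Set x_1* = 9.3 in the demand function and solve for p_1: p_1 = 8.

p_1 = 8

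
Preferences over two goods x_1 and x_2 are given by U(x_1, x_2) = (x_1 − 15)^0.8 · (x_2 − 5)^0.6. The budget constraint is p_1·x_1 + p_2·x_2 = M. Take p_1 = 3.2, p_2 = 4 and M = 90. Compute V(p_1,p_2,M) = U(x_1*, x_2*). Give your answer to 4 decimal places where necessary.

After buying the subsistence bundle (15, 5), a share 4/7 of the remaining income goes to x_1: x_1* = 15 + 4/7·(M − 15p_1 − 5p_2)/p_1.
Discretionary income = 90 − 15·3.2 − 5·4 = 22; x_1* = 15 + 4/7·22/3.2 = 18.9286; x_2* = 5 + 3/7·22/4 = 7.3571.
Utility at the optimum: U(18.9286, 7.3571) = 4.9983.

V = 4.9983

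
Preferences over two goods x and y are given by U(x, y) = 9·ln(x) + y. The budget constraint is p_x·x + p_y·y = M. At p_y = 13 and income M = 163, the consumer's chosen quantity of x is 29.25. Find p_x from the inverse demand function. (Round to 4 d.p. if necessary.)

MU_x = 9/x, MU_y = 1. Tangency: 9/x = p_x/p_y.
So x*(p_x,p_y) = 9·p_y/p_x, independent of income; and y* = (M − 9·p_y)/p_y.
Set x* = 29.25 in the demand function and solve for p_x: p_x = 4.

p_x = 4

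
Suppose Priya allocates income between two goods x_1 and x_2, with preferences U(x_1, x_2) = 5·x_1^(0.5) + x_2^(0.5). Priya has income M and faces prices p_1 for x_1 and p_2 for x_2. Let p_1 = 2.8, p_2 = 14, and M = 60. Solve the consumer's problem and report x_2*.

MU_x_1 ∝ 5·x_1^(-0.5), MU_x_2 ∝ x_2^(-0.5), so MRS = 5·(x_2/x_1)^(0.5) = p_1/p_2.
Solve for the ratio: x_2/x_1 = [(1/5)·p_1/p_2]^(2).
Substitute x_2 = (x_2/x_1)·x_1 into the budget: x_1* = M/(p_1 + p_2·(x_2/x_1)).
Numerically x_2/x_1 = 0.0016, so x_1* = 60/(2.8 + 14·0.0016) = 21.2585 and x_2* = 0.0016·21.2585 = 0.034.

x_2* = 0.034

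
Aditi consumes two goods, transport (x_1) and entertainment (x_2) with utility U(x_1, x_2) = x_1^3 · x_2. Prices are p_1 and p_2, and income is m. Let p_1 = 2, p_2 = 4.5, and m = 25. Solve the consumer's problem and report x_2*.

Demand: x_1*(p_1,p_2,m) = 0.75·m/p_1 and x_2* = 0.25·m/p_2.
At p_1=2, p_2=4.5, m=25: x_2* = 0.25·25/4.5 = 1.3889.

x_2* = 1.3889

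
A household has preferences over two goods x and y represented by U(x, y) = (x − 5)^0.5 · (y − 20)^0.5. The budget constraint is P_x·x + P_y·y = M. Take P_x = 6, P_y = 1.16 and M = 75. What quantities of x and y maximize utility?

Discretionary income = 75 − 5·6 − 20·1.16 = 21.8; x* = 5 + 0.5·21.8/6 = 6.8167; y* = 20 + 0.5·21.8/1.16 = 29.3966.

x* = 6.8167, y* = 29.3966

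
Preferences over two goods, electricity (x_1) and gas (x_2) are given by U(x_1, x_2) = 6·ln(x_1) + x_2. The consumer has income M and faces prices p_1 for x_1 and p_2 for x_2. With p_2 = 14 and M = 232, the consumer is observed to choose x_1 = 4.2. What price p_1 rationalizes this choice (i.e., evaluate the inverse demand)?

Set MRS = p_1/p_2: (6/x_1)/1 = p_1/p_2.
So x_1*(p_1,p_2) = 6·p_2/p_1, independent of income; and x_2* = (M − 6·p_2)/p_2.
Set x_1* = 4.2 in the demand function and solve for p_1: p_1 = 20.

p_1 = 20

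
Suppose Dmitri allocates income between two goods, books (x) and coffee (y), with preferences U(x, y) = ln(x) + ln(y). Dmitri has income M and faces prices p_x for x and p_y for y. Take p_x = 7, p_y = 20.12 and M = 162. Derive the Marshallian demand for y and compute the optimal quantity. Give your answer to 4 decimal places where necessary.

The MRS is y/x. Set MRS = p_x/p_y.
So p_y·y = p_x·x; combined with the budget, a share 0.5 of income goes to x.
Demand: x*(p_x,p_y,M) = 0.5·M/p_x and y* = 0.5·M/p_y.
At p_x=7, p_y=20.12, M=162: y* = 0.5·162/20.12 = 4.0258.

y* = 4.0258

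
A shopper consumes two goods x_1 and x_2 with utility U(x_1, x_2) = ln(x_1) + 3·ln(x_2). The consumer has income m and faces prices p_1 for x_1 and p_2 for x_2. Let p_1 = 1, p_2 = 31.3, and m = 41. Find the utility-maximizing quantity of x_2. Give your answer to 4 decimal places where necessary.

MU_x_1/MU_x_2 = (x_2)/(3·x_1); tangency sets this equal to p_1/p_2.
Rearranging, p_2·x_2 = 3·p_1·x_1. Substituting into the budget gives p_1·x_1·(1 + 3) = m.
Demand: x_1*(p_1,p_2,m) = 0.25·m/p_1 and x_2* = 0.75·m/p_2.
At p_1=1, p_2=31.3, m=41: x_2* = 0.75·41/31.3 = 0.9824.

x_2* = 0.9824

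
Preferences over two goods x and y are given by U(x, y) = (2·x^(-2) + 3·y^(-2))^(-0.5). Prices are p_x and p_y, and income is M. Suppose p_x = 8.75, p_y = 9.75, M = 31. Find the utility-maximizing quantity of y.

y* = 1.7539

With the ratio pinned down, the budget gives x* = M/(p_x + p_y·(y/x)) and y* = (y/x)·x*.
Numerically y/x = 1.104159, so x* = 31/(8.75 + 9.75·1.104159) = 1.5885 and y* = 1.104159·1.5885 = 1.7539.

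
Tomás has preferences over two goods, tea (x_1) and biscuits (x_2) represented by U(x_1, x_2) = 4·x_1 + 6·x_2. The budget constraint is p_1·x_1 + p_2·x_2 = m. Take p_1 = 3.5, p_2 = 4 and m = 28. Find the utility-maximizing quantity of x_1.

x_1* = 0

Perfect substitutes: compare marginal utility per dollar. 4/p_1 vs 6/p_2 → 1.1429 vs 1.5.
x_2 gives more utility per dollar, so spend all income on x_2: x_2* = m/p_2, x_1* = 0.
Numerically: x_1* = 0, x_2* = 7.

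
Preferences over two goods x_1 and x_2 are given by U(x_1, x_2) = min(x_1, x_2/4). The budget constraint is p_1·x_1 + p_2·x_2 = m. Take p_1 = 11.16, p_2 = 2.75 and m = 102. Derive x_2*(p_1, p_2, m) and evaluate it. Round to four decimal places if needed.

With perfect complements, no substitution: consume in ratio x_1:x_2 = 1:4.
Budget: p_1·x_1 + p_2·4·x_1 = m, so (p_1 + 4·p_2)·x_1 = m.
Demand: x_1*(p_1,p_2,m) = m/(p_1 + 4·p_2), x_2* = 4·m/(p_1 + 4·p_2).
Here 11.16 + 4·2.75 = 22.16, giving x_2* = 18.4116.

x_2* = 18.4116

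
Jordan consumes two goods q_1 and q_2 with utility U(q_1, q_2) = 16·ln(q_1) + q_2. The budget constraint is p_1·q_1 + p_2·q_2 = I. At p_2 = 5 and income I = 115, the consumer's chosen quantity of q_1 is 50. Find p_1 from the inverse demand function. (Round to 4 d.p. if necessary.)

MU_q_1 = 16/q_1, MU_q_2 = 1. Tangency: 16/q_1 = p_1/p_2.
So q_1*(p_1,p_2) = 16·p_2/p_1, independent of income; and q_2* = (I − 16·p_2)/p_2.
Set q_1* = 50 in the demand function and solve for p_1: p_1 = 1.6.

p_1 = 1.6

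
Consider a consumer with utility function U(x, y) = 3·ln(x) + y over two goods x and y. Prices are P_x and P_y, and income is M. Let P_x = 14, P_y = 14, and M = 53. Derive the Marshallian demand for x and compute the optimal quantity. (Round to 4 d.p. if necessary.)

x* = 3

So x*(P_x,P_y) = 3·P_y/P_x, independent of income; and y* = (M − 3·P_y)/P_y.
At the given prices: x* = 3·14/14 = 3.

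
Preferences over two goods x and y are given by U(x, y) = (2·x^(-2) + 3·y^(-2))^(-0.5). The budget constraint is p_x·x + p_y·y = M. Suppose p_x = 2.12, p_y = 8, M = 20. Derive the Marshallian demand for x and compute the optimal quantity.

x* = 2.4993

MRS = MU_x/MU_y = (2/3)·(y/x)^(3). Set equal to p_x/p_y.
Solve for the ratio: y/x = [(3/2)·p_x/p_y]^(1/3).
With the ratio pinned down, the budget gives x* = M/(p_x + p_y·(y/x)) and y* = (y/x)·x*.
Numerically y/x = 0.735268, so x* = 20/(2.12 + 8·0.735268) = 2.4993.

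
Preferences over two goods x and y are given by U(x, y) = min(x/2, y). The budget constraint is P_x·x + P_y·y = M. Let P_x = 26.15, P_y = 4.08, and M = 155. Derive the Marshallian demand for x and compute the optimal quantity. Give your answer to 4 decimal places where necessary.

Leontief preferences: the optimum is at the kink where x/2 = y/1, i.e. y = (1/2)·x.
Budget: P_x·x + P_y·(1/2)·x = M, so (2·P_x + P_y)·x = 2·M.
Demand: x*(P_x,P_y,M) = 2·M/(2·P_x + P_y), y* = M/(2·P_x + P_y).
Here 2·26.15 + 4.08 = 56.38, giving x* = 5.4984.

x* = 5.4984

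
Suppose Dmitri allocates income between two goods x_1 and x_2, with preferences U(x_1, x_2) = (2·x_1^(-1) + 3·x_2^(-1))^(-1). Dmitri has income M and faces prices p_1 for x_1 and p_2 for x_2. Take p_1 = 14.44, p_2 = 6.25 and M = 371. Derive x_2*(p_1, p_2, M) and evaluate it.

x_2* = 26.4873

With the ratio pinned down, the budget gives x_1* = M/(p_1 + p_2·(x_2/x_1)) and x_2* = (x_2/x_1)·x_1*.
Numerically x_2/x_1 = 1.861612, so x_1* = 371/(14.44 + 6.25·1.861612) = 14.2281 and x_2* = 1.861612·14.2281 = 26.4873.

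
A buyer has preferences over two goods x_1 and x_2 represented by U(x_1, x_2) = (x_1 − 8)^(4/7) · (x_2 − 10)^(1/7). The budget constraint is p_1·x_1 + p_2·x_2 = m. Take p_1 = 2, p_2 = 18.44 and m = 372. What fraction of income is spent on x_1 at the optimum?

This is Cobb-Douglas in (x_1−8, x_2−10): tangency gives 4/7·p_2·(x_2−10) = 1/7·p_1·(x_1−8).
Substituting into the budget: x_1* = 8 + 0.8·(m − 8·p_1 − 10·p_2)/p_1, and x_2* = 10 + 0.2·(…)/p_2.
Discretionary income = 372 − 8·2 − 10·18.44 = 171.6; x_1* = 8 + 0.8·171.6/2 = 76.64; x_2* = 10 + 0.2·171.6/18.44 = 11.8612.
Expenditure on x_1: 2·76.64 = 153.28; share = 0.412.

share on x_1 = 0.412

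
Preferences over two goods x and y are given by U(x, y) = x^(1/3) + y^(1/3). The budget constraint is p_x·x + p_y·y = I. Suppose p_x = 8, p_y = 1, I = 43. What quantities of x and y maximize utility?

MRS = MU_x/MU_y = (y/x)^(2/3). Set equal to p_x/p_y.
Hence y/x = (p_x/p_y)^(1/(2/3)), i.e. raised to the 1.5 power.
With the ratio pinned down, the budget gives x* = I/(p_x + p_y·(y/x)) and y* = (y/x)·x*.
Numerically y/x = 22.627417, so x* = 43/(8 + 1·22.627417) = 1.404 and y* = 22.627417·1.404 = 31.7682.

x* = 1.404, y* = 31.7682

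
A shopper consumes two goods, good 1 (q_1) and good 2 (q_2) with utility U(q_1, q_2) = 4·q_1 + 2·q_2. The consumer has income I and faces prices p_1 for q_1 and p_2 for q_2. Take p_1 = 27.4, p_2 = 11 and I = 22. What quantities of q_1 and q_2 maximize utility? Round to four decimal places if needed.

q_1* = 0, q_2* = 2

Perfect substitutes: compare marginal utility per dollar. 4/p_1 vs 2/p_2 → 0.146 vs 0.1818.
q_2 gives more utility per dollar, so spend all income on q_2: q_2* = I/p_2, q_1* = 0.
Numerically: q_1* = 0, q_2* = 2.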